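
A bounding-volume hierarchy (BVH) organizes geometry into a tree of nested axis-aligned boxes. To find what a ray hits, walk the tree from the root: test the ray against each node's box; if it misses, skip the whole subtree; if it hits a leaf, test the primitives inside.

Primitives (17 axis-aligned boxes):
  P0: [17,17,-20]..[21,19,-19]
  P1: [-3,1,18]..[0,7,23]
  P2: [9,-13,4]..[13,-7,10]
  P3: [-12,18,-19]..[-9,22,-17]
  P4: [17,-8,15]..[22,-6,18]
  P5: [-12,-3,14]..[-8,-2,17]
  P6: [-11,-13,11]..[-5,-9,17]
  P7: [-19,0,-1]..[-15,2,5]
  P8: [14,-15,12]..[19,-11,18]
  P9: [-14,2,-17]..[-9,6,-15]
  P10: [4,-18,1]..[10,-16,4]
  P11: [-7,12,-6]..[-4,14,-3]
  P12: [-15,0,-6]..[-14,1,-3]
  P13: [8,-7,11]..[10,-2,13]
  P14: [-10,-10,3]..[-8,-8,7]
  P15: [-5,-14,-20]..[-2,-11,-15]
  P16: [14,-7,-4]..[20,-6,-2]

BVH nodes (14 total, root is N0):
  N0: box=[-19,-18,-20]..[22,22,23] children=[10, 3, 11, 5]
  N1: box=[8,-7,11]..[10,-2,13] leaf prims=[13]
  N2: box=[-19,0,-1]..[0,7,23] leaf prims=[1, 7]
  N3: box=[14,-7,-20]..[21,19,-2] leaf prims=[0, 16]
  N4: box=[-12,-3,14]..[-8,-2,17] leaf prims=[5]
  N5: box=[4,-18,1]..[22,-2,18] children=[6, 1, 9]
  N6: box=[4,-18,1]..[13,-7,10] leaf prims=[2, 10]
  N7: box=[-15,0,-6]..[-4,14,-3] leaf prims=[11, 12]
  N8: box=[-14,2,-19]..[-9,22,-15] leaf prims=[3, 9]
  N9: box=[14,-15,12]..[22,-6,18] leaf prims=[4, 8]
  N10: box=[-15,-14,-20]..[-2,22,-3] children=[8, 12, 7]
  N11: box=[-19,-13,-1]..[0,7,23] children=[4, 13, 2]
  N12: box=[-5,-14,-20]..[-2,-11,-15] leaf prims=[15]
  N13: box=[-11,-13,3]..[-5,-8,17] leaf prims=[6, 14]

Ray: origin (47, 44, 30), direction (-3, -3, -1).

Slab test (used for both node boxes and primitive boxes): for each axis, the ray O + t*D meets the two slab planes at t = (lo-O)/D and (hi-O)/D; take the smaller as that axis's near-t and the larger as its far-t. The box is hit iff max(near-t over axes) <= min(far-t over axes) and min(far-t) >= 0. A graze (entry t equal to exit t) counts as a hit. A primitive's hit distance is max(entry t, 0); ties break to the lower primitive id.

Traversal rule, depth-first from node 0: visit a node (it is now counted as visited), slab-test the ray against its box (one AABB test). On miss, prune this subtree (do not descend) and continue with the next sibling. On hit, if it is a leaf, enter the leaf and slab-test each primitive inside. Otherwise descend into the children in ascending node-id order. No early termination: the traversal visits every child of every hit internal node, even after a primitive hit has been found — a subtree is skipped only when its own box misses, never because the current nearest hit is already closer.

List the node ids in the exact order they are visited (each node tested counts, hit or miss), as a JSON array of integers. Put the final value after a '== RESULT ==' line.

Walk:
N0 x:[25/3,22] y:[22/3,62/3] z:[7,50] -> hit [25/3,62/3], descend [3, 5, 10, 11]
  N3 x:[26/3,11] y:[25/3,17] z:[32,50] -> miss, prune
  N5 x:[25/3,43/3] y:[46/3,62/3] z:[12,29] -> miss, prune
  N10 x:[49/3,62/3] y:[22/3,58/3] z:[33,50] -> miss, prune
  N11 x:[47/3,22] y:[37/3,19] z:[7,31] -> hit [47/3,19], descend [2, 4, 13]
    N2 x:[47/3,22] y:[37/3,44/3] z:[7,31] -> miss, prune
    N4 x:[55/3,59/3] y:[46/3,47/3] z:[13,16] -> miss, prune
    N13 x:[52/3,58/3] y:[52/3,19] z:[13,27] -> hit [52/3,19] leaf, test {P6@t=53/3, P14(miss)}

Visited [0, 3, 5, 10, 11, 2, 4, 13]. Tests: 8 box, 1 leaf. Nearest: P6.

== RESULT ==
[0, 3, 5, 10, 11, 2, 4, 13]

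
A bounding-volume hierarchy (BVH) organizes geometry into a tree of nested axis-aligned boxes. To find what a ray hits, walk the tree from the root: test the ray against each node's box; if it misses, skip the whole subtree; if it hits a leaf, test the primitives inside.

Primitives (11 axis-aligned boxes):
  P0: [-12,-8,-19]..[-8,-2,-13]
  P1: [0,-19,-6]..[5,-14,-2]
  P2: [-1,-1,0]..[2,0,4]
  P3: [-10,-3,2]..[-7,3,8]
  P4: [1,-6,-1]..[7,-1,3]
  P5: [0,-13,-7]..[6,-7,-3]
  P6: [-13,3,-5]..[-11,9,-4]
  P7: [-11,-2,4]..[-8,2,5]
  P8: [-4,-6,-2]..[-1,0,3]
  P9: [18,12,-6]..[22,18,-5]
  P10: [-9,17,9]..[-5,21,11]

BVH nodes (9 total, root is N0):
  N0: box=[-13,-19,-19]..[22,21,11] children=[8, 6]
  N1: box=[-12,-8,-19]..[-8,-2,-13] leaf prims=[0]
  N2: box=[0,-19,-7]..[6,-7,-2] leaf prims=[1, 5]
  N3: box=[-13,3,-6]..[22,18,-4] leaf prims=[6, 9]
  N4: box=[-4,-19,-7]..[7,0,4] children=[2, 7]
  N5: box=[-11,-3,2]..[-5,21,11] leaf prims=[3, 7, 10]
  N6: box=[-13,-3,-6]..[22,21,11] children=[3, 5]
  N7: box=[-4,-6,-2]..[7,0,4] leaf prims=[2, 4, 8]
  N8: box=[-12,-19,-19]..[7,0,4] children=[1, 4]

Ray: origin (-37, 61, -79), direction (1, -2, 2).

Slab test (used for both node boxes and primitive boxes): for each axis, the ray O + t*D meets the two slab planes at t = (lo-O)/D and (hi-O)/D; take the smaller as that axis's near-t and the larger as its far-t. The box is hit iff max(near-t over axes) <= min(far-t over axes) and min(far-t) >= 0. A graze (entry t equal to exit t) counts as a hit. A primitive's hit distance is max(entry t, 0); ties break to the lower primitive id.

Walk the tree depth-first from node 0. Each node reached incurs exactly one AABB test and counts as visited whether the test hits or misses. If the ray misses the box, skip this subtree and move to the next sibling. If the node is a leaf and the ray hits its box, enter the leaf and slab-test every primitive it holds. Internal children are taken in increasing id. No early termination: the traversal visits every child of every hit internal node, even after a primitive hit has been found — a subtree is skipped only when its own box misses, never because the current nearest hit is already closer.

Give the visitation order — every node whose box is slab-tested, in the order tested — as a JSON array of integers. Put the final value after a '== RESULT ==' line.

Walk:
N0 x:[24,59] y:[20,40] z:[30,45] -> hit [30,40], descend [6, 8]
  N6 x:[24,59] y:[20,32] z:[73/2,45] -> miss, prune
  N8 x:[25,44] y:[61/2,40] z:[30,83/2] -> hit [61/2,40], descend [1, 4]
    N1 x:[25,29] y:[63/2,69/2] z:[30,33] -> miss, prune
    N4 x:[33,44] y:[61/2,40] z:[36,83/2] -> hit [36,40], descend [2, 7]
      N2 x:[37,43] y:[34,40] z:[36,77/2] -> hit [37,77/2] leaf, test {P1@t=75/2, P5@t=37}
      N7 x:[33,44] y:[61/2,67/2] z:[77/2,83/2] -> miss, prune

7 AABB tests over nodes [0, 6, 8, 1, 4, 2, 7]; 1 leaf entered; closest P5.

== RESULT ==
[0, 6, 8, 1, 4, 2, 7]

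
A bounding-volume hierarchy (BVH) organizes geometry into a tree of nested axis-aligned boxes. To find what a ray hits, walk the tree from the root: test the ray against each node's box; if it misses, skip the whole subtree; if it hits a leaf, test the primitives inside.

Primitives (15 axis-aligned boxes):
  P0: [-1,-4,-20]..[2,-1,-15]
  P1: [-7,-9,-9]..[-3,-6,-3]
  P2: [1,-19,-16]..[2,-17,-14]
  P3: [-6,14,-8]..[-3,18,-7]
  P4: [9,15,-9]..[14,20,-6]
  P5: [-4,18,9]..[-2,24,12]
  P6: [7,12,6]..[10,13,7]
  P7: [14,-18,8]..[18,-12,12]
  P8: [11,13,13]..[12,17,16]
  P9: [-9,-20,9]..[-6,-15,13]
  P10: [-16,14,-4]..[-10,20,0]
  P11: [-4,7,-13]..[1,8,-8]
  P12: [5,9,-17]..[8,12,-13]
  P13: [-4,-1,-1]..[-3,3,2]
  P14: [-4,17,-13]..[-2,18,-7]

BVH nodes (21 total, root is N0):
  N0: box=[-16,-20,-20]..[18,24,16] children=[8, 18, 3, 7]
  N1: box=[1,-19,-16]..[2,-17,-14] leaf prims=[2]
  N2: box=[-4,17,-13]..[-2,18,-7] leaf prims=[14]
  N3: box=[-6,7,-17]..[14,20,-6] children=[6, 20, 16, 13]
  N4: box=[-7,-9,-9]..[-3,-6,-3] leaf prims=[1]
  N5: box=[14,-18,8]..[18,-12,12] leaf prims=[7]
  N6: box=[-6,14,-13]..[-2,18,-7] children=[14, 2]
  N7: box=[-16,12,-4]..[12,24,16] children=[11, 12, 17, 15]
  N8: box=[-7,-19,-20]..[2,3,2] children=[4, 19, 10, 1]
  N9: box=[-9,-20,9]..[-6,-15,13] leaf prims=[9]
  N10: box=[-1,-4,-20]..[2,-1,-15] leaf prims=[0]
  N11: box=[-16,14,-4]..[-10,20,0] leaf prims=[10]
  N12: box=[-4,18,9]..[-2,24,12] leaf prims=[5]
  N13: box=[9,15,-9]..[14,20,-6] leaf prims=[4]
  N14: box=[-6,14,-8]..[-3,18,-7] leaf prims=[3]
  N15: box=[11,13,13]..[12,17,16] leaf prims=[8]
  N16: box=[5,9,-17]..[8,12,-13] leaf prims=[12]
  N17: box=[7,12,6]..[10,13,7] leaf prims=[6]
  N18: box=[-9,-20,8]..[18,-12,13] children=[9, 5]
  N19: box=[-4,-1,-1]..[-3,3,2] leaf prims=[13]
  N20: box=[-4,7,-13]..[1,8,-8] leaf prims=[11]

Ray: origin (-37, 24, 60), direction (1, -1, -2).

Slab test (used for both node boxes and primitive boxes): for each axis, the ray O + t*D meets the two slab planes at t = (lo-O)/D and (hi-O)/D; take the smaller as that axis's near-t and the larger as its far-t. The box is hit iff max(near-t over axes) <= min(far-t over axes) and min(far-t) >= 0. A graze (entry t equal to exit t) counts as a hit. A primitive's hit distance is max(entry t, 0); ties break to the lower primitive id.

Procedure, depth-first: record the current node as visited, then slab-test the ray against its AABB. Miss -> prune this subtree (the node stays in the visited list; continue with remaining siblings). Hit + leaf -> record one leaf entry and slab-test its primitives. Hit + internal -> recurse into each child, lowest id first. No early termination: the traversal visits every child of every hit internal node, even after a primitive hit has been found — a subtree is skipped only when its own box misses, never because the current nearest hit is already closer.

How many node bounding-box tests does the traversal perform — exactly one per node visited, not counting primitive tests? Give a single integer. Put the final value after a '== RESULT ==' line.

Trace the traversal:
N0 x:[21,55] y:[0,44] z:[22,40] -> hit [22,40], descend [3, 7, 8, 18]
  N3 x:[31,51] y:[4,17] z:[33,77/2] -> miss, prune
  N7 x:[21,49] y:[0,12] z:[22,32] -> miss, prune
  N8 x:[30,39] y:[21,43] z:[29,40] -> hit [30,39], descend [1, 4, 10, 19]
    N1 x:[38,39] y:[41,43] z:[37,38] -> miss, prune
    N4 x:[30,34] y:[30,33] z:[63/2,69/2] -> hit [63/2,33] leaf, test {P1@t=63/2}
    N10 x:[36,39] y:[25,28] z:[75/2,40] -> miss, prune
    N19 x:[33,34] y:[21,25] z:[29,61/2] -> miss, prune
  N18 x:[28,55] y:[36,44] z:[47/2,26] -> miss, prune

Summary -> nodes [0, 3, 7, 8, 1, 4, 10, 19, 18]; box-tests=9; leaf-entries=1; first=P1

== RESULT ==
9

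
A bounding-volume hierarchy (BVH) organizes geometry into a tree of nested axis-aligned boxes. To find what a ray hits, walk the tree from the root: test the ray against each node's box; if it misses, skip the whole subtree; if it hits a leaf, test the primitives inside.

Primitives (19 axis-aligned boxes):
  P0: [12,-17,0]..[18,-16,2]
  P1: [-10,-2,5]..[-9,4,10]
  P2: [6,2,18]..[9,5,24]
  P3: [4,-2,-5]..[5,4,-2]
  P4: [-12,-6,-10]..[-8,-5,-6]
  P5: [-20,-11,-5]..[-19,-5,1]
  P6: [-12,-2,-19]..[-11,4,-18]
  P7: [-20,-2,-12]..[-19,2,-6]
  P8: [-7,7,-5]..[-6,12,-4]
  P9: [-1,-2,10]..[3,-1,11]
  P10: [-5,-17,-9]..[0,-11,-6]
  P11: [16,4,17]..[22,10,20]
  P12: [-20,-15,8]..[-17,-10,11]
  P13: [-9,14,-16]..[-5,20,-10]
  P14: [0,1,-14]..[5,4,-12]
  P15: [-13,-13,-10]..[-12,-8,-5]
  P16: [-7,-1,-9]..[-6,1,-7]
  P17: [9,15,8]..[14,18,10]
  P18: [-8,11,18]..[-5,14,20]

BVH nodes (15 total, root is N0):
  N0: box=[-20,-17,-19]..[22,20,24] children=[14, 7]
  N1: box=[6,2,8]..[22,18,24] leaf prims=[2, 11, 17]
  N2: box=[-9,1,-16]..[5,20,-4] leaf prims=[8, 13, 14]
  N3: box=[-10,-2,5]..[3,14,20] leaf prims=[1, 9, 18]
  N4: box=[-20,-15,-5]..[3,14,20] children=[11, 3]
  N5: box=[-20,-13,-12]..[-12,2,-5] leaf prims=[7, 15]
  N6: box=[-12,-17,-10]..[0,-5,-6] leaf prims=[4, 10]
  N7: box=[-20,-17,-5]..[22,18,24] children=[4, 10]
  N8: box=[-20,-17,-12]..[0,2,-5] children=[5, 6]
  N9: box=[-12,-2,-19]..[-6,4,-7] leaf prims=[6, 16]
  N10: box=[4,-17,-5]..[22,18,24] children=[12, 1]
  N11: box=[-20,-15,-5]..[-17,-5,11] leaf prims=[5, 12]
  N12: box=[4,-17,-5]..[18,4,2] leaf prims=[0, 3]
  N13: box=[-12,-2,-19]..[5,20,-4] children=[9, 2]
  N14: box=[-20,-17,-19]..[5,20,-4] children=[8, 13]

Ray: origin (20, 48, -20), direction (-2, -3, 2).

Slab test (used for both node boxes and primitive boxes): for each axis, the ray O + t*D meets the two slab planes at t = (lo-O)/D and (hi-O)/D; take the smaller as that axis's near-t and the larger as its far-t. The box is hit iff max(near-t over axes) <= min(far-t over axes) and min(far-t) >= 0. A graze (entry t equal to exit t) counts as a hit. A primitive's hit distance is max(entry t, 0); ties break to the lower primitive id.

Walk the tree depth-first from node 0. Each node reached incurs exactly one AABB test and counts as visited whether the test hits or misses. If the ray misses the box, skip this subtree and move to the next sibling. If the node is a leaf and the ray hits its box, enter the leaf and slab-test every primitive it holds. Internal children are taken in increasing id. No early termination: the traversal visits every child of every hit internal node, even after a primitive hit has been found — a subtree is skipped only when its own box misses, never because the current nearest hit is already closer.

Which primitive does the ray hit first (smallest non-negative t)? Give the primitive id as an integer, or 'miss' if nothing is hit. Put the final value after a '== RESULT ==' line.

Traverse from the root:
N0 x:[-1,20] y:[28/3,65/3] z:[1/2,22] -> hit [28/3,20], descend [7, 14]
  N7 x:[-1,20] y:[10,65/3] z:[15/2,22] -> hit [10,20], descend [4, 10]
    N4 x:[17/2,20] y:[34/3,21] z:[15/2,20] -> hit [34/3,20], descend [3, 11]
      N3 x:[17/2,15] y:[34/3,50/3] z:[25/2,20] -> hit [25/2,15] leaf, test {P1@t=44/3, P9(miss), P18(miss)}
      N11 x:[37/2,20] y:[53/3,21] z:[15/2,31/2] -> miss, prune
    N10 x:[-1,8] y:[10,65/3] z:[15/2,22] -> miss, prune
  N14 x:[15/2,20] y:[28/3,65/3] z:[1/2,8] -> miss, prune

7 AABB tests over nodes [0, 7, 4, 3, 11, 10, 14]; 1 leaf entered; closest P1.

== RESULT ==
1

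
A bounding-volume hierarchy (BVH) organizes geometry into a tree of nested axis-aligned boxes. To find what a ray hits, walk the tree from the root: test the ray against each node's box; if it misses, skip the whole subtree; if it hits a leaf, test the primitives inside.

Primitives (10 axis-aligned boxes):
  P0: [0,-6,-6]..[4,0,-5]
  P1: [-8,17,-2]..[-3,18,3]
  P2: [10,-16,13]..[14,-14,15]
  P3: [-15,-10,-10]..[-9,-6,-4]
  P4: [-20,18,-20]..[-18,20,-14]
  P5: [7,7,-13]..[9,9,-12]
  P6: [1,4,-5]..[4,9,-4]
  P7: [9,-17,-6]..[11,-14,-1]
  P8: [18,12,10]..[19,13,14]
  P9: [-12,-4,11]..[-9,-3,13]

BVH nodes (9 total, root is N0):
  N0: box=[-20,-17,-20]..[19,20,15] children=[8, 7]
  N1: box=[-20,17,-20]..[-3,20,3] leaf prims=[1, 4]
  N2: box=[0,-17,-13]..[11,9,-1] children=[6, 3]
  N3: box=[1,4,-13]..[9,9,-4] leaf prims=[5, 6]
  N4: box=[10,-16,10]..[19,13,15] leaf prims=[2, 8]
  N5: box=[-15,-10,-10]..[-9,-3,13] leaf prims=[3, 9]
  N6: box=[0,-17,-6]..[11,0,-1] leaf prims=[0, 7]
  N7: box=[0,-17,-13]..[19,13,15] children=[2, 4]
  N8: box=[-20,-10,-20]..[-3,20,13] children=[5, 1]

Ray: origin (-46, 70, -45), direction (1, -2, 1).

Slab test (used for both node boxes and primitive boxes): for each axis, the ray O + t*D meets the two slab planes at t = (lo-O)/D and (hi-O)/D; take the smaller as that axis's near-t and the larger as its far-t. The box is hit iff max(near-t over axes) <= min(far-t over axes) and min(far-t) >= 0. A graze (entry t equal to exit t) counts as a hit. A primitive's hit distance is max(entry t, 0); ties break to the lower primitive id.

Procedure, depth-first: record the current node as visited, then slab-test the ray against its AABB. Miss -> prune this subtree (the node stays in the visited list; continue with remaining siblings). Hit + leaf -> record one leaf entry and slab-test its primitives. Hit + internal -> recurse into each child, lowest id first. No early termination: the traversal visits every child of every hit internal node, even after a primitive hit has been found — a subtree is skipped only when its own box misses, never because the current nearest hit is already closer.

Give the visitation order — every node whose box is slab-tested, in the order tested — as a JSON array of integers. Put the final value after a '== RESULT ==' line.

Walk:
N0 x:[26,65] y:[25,87/2] z:[25,60] -> hit [26,87/2], descend [7, 8]
  N7 x:[46,65] y:[57/2,87/2] z:[32,60] -> miss, prune
  N8 x:[26,43] y:[25,40] z:[25,58] -> hit [26,40], descend [1, 5]
    N1 x:[26,43] y:[25,53/2] z:[25,48] -> hit [26,53/2] leaf, test {P1(miss), P4@t=26}
    N5 x:[31,37] y:[73/2,40] z:[35,58] -> hit [73/2,37] leaf, test {P3(miss), P9(miss)}

Visited [0, 7, 8, 1, 5]. Tests: 5 box, 2 leaf. Nearest: P4.

== RESULT ==
[0, 7, 8, 1, 5]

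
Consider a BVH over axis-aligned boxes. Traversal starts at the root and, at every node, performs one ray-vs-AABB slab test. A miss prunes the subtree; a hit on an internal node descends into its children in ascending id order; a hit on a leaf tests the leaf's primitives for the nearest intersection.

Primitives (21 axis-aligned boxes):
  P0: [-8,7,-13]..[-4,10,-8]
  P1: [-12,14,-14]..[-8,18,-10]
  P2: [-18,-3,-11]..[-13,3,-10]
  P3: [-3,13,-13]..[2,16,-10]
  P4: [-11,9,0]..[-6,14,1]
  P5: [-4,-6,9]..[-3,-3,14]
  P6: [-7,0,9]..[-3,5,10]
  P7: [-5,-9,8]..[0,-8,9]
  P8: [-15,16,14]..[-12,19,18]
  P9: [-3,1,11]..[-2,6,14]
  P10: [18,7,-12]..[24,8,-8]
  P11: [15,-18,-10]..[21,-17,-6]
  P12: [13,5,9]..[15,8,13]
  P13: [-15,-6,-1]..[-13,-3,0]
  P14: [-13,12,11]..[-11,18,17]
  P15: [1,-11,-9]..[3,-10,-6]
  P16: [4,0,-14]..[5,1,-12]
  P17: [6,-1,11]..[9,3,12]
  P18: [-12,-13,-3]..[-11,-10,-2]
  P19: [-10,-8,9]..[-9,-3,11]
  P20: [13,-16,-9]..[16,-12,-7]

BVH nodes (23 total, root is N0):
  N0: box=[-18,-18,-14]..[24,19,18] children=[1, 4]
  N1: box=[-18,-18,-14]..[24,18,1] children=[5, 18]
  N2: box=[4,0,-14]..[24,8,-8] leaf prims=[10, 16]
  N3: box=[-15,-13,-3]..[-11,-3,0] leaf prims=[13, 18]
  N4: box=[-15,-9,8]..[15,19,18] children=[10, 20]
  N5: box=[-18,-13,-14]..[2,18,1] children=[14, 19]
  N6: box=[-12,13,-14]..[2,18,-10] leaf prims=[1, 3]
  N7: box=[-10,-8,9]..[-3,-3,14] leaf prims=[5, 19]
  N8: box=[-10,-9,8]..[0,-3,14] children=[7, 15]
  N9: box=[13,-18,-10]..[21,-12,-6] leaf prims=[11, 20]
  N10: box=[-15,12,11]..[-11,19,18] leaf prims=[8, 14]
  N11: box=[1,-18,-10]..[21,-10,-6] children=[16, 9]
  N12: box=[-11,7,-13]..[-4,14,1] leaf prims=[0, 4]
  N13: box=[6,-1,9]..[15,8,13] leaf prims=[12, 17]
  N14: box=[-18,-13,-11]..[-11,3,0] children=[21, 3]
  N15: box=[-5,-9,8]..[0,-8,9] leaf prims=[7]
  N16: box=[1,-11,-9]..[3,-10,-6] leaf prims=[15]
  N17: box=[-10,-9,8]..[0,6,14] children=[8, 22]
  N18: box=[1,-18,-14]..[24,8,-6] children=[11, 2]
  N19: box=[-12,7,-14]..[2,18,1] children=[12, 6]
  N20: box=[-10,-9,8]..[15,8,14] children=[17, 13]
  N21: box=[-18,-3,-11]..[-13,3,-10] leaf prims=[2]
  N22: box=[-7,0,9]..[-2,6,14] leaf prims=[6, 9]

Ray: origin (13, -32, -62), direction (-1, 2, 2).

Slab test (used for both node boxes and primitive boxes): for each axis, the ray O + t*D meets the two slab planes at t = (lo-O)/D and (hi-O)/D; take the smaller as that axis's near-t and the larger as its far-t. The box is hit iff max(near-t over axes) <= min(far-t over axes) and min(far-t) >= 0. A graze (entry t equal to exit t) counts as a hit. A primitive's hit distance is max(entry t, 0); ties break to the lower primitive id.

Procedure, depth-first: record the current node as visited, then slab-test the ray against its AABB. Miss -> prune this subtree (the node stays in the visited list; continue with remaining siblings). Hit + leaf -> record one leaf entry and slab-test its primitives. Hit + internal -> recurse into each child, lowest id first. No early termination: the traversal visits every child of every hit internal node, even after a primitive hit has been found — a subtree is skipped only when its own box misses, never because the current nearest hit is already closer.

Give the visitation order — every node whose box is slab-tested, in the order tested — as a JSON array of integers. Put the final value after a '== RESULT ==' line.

Traverse from the root:
N0 x:[-11,31] y:[7,51/2] z:[24,40] -> hit [24,51/2], descend [1, 4]
  N1 x:[-11,31] y:[7,25] z:[24,63/2] -> hit [24,25], descend [5, 18]
    N5 x:[11,31] y:[19/2,25] z:[24,63/2] -> hit [24,25], descend [14, 19]
      N14 x:[24,31] y:[19/2,35/2] z:[51/2,31] -> miss, prune
      N19 x:[11,25] y:[39/2,25] z:[24,63/2] -> hit [24,25], descend [6, 12]
        N6 x:[11,25] y:[45/2,25] z:[24,26] -> hit [24,25] leaf, test {P1@t=24, P3(miss)}
        N12 x:[17,24] y:[39/2,23] z:[49/2,63/2] -> miss, prune
    N18 x:[-11,12] y:[7,20] z:[24,28] -> miss, prune
  N4 x:[-2,28] y:[23/2,51/2] z:[35,40] -> miss, prune

Summary -> nodes [0, 1, 5, 14, 19, 6, 12, 18, 4]; box-tests=9; leaf-entries=1; first=P1

== RESULT ==
[0, 1, 5, 14, 19, 6, 12, 18, 4]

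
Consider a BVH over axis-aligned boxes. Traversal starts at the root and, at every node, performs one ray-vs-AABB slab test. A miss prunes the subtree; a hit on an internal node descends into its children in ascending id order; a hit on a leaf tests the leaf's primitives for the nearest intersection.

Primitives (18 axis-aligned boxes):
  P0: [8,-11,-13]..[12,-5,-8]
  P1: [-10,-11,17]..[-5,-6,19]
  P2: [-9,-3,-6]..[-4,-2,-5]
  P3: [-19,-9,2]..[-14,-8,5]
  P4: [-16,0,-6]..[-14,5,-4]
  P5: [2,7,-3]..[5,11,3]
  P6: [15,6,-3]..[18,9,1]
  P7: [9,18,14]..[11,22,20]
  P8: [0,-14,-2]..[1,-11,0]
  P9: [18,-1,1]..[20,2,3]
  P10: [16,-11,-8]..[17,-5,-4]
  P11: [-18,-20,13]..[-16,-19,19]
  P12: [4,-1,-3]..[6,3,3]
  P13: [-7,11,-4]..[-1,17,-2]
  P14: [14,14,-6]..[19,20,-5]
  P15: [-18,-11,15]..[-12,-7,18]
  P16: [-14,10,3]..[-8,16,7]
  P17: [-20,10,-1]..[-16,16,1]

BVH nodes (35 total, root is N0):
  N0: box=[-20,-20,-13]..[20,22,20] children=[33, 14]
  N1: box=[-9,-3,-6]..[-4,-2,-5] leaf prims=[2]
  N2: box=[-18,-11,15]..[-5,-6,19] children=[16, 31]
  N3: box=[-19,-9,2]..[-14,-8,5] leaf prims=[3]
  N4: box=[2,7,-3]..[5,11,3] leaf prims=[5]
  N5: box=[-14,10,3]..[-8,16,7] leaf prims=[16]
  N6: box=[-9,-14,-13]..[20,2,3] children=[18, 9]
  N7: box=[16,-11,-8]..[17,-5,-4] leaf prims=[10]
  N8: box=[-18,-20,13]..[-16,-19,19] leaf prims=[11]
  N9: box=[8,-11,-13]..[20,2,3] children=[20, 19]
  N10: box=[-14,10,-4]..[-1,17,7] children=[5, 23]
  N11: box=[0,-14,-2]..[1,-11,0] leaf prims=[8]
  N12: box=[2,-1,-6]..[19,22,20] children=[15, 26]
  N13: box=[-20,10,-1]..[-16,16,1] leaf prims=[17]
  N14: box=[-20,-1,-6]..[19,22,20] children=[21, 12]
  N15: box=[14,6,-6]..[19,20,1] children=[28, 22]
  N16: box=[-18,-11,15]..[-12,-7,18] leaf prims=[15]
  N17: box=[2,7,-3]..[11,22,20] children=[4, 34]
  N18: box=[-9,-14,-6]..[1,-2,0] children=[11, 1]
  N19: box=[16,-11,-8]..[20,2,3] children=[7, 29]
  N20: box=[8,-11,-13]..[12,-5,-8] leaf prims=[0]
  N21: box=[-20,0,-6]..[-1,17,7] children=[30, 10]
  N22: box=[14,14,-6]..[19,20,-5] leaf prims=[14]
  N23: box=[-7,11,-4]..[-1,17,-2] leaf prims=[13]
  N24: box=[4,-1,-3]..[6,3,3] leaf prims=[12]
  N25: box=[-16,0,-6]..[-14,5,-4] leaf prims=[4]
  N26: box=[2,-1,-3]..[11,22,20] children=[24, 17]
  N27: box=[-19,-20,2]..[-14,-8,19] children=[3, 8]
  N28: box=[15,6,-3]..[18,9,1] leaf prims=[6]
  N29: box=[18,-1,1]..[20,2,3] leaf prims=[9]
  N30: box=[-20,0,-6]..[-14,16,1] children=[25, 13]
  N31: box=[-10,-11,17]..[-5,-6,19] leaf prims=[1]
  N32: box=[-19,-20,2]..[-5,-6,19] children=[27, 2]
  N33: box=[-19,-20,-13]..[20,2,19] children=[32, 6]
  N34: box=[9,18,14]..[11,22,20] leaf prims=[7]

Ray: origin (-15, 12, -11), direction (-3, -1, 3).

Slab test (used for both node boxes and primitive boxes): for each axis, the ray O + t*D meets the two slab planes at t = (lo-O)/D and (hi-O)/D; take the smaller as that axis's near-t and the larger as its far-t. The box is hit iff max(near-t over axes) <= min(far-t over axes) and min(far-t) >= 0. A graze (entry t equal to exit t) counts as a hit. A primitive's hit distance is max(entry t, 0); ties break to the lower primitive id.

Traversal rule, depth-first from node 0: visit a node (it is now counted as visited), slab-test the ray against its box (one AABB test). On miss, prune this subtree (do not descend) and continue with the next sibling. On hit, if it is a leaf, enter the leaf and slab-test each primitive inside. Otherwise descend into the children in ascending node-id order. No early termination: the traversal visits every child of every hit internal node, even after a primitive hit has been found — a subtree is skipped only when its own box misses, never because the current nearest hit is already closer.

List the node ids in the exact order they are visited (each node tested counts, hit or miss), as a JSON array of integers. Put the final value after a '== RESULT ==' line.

Walk:
N0 x:[-35/3,5/3] y:[-10,32] z:[-2/3,31/3] -> hit [-2/3,5/3], descend [14, 33]
  N14 x:[-34/3,5/3] y:[-10,13] z:[5/3,31/3] -> hit [5/3,5/3], descend [12, 21]
    N12 x:[-34/3,-17/3] y:[-10,13] z:[5/3,31/3] -> miss, prune
    N21 x:[-14/3,5/3] y:[-5,12] z:[5/3,6] -> hit [5/3,5/3], descend [10, 30]
      N10 x:[-14/3,-1/3] y:[-5,2] z:[7/3,6] -> miss, prune
      N30 x:[-1/3,5/3] y:[-4,12] z:[5/3,4] -> hit [5/3,5/3], descend [13, 25]
        N13 x:[1/3,5/3] y:[-4,2] z:[10/3,4] -> miss, prune
        N25 x:[-1/3,1/3] y:[7,12] z:[5/3,7/3] -> miss, prune
  N33 x:[-35/3,4/3] y:[10,32] z:[-2/3,10] -> miss, prune

order=[0, 14, 12, 21, 10, 30, 13, 25, 33]  |boxes|=9  |leaves|=0  hit=miss

== RESULT ==
[0, 14, 12, 21, 10, 30, 13, 25, 33]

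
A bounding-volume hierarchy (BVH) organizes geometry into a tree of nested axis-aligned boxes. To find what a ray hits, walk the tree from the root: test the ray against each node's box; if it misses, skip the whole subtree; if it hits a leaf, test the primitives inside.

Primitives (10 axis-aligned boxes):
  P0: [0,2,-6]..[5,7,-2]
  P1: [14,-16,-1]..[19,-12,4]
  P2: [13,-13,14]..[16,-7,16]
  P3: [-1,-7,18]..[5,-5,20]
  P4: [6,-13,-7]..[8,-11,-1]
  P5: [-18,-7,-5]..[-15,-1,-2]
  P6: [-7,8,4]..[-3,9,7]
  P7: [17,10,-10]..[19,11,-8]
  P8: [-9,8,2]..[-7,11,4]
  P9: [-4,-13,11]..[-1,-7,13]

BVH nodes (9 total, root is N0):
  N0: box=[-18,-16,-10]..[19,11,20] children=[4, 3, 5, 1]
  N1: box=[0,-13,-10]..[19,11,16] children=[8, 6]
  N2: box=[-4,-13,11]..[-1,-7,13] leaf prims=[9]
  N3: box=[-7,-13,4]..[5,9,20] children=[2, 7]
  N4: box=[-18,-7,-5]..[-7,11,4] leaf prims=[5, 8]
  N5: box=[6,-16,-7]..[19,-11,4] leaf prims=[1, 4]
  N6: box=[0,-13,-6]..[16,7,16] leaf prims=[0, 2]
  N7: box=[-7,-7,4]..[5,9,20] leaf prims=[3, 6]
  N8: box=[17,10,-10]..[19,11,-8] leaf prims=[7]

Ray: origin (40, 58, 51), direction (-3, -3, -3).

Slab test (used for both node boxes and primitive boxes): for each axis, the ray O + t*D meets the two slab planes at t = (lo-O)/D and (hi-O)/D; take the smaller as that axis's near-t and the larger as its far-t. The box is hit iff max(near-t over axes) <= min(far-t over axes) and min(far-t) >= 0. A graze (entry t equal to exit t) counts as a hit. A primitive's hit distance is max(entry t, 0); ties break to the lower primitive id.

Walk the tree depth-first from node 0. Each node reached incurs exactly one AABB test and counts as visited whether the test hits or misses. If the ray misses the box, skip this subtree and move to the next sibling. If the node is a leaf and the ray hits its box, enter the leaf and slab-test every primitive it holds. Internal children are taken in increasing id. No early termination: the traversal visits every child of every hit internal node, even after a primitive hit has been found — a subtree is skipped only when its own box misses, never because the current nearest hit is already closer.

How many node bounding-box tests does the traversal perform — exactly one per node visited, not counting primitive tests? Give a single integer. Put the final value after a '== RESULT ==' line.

Traverse from the root:
N0 x:[7,58/3] y:[47/3,74/3] z:[31/3,61/3] -> hit [47/3,58/3], descend [1, 3, 4, 5]
  N1 x:[7,40/3] y:[47/3,71/3] z:[35/3,61/3] -> miss, prune
  N3 x:[35/3,47/3] y:[49/3,71/3] z:[31/3,47/3] -> miss, prune
  N4 x:[47/3,58/3] y:[47/3,65/3] z:[47/3,56/3] -> hit [47/3,56/3] leaf, test {P5(miss), P8@t=47/3}
  N5 x:[7,34/3] y:[23,74/3] z:[47/3,58/3] -> miss, prune

Summary -> nodes [0, 1, 3, 4, 5]; box-tests=5; leaf-entries=1; first=P8

== RESULT ==
5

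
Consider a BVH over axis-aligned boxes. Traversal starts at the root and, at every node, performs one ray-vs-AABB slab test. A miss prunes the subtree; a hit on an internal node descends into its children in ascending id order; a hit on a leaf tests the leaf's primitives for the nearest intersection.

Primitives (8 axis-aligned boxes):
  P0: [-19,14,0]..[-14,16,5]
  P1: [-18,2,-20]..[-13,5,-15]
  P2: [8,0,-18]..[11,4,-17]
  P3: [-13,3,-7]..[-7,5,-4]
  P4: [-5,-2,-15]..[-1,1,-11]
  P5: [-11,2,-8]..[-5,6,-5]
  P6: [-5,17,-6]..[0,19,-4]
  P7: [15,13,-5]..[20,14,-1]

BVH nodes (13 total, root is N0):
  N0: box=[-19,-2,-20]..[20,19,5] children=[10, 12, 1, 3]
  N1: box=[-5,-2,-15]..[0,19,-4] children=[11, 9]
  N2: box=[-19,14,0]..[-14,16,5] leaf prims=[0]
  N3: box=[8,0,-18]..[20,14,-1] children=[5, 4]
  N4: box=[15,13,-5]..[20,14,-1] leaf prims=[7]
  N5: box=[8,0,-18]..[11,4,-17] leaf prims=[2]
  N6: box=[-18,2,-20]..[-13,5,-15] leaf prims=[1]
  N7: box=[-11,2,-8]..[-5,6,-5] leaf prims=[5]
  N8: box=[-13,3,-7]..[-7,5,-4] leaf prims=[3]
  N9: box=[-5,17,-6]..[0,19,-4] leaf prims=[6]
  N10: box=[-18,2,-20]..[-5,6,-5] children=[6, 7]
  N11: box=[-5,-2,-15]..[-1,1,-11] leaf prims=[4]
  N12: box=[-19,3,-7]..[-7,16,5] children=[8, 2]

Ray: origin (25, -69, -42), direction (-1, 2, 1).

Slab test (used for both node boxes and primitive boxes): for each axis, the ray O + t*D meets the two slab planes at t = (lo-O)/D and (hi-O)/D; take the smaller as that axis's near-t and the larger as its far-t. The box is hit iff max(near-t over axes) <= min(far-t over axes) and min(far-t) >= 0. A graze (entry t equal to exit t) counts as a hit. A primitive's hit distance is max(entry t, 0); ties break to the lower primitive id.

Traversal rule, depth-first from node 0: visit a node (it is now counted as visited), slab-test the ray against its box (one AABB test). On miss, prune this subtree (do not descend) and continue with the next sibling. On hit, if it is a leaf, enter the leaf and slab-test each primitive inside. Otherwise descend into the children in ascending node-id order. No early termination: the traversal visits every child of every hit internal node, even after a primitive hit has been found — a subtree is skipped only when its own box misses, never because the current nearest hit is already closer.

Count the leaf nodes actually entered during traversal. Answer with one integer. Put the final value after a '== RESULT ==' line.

Walk:
N0 x:[5,44] y:[67/2,44] z:[22,47] -> hit [67/2,44], descend [1, 3, 10, 12]
  N1 x:[25,30] y:[67/2,44] z:[27,38] -> miss, prune
  N3 x:[5,17] y:[69/2,83/2] z:[24,41] -> miss, prune
  N10 x:[30,43] y:[71/2,75/2] z:[22,37] -> hit [71/2,37], descend [6, 7]
    N6 x:[38,43] y:[71/2,37] z:[22,27] -> miss, prune
    N7 x:[30,36] y:[71/2,75/2] z:[34,37] -> hit [71/2,36] leaf, test {P5@t=71/2}
  N12 x:[32,44] y:[36,85/2] z:[35,47] -> hit [36,85/2], descend [2, 8]
    N2 x:[39,44] y:[83/2,85/2] z:[42,47] -> hit [42,85/2] leaf, test {P0@t=42}
    N8 x:[32,38] y:[36,37] z:[35,38] -> hit [36,37] leaf, test {P3@t=36}

order=[0, 1, 3, 10, 6, 7, 12, 2, 8]  |boxes|=9  |leaves|=3  hit=P5

== RESULT ==
3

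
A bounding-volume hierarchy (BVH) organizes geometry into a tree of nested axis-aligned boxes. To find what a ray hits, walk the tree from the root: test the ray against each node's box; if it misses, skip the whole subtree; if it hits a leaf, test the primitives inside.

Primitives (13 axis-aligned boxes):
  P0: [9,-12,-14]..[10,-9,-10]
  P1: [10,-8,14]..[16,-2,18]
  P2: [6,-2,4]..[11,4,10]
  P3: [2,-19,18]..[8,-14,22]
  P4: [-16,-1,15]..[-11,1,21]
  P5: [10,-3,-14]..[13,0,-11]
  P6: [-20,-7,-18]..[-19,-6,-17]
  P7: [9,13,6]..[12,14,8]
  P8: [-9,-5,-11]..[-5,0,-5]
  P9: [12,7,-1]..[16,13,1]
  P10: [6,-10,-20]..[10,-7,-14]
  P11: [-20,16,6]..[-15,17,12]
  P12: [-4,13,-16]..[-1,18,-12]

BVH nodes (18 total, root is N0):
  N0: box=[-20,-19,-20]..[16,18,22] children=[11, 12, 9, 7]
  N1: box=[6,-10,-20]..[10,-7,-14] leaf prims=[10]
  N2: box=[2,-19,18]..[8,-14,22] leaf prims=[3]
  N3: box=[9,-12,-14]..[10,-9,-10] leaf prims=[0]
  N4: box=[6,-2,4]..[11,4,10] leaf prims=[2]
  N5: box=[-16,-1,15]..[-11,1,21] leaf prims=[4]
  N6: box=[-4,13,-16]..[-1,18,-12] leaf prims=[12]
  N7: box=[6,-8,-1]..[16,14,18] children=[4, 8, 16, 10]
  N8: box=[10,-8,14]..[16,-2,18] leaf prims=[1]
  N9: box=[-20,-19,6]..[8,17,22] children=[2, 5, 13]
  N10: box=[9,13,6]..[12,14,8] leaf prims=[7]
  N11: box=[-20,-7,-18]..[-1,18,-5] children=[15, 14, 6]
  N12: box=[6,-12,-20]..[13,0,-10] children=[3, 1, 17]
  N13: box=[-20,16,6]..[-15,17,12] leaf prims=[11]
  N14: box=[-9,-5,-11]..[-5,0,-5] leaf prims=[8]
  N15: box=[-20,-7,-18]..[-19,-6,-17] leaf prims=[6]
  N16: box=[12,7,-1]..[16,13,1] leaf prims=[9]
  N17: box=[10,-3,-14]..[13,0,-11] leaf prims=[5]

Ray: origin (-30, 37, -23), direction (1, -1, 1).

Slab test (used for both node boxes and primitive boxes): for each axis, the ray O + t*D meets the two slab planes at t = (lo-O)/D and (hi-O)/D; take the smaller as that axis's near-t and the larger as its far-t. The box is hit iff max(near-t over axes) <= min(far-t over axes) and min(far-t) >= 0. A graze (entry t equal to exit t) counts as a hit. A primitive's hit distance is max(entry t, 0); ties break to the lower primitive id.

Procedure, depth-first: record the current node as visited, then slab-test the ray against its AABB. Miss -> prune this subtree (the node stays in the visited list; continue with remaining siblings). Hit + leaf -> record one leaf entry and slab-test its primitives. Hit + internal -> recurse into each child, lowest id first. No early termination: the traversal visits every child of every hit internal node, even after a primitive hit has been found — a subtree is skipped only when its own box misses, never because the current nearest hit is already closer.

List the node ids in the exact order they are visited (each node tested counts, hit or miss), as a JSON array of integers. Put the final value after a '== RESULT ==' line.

Walk:
N0 x:[10,46] y:[19,56] z:[3,45] -> hit [19,45], descend [7, 9, 11, 12]
  N7 x:[36,46] y:[23,45] z:[22,41] -> hit [36,41], descend [4, 8, 10, 16]
    N4 x:[36,41] y:[33,39] z:[27,33] -> miss, prune
    N8 x:[40,46] y:[39,45] z:[37,41] -> hit [40,41] leaf, test {P1@t=40}
    N10 x:[39,42] y:[23,24] z:[29,31] -> miss, prune
    N16 x:[42,46] y:[24,30] z:[22,24] -> miss, prune
  N9 x:[10,38] y:[20,56] z:[29,45] -> hit [29,38], descend [2, 5, 13]
    N2 x:[32,38] y:[51,56] z:[41,45] -> miss, prune
    N5 x:[14,19] y:[36,38] z:[38,44] -> miss, prune
    N13 x:[10,15] y:[20,21] z:[29,35] -> miss, prune
  N11 x:[10,29] y:[19,44] z:[5,18] -> miss, prune
  N12 x:[36,43] y:[37,49] z:[3,13] -> miss, prune

12 AABB tests over nodes [0, 7, 4, 8, 10, 16, 9, 2, 5, 13, 11, 12]; 1 leaf entered; closest P1.

== RESULT ==
[0, 7, 4, 8, 10, 16, 9, 2, 5, 13, 11, 12]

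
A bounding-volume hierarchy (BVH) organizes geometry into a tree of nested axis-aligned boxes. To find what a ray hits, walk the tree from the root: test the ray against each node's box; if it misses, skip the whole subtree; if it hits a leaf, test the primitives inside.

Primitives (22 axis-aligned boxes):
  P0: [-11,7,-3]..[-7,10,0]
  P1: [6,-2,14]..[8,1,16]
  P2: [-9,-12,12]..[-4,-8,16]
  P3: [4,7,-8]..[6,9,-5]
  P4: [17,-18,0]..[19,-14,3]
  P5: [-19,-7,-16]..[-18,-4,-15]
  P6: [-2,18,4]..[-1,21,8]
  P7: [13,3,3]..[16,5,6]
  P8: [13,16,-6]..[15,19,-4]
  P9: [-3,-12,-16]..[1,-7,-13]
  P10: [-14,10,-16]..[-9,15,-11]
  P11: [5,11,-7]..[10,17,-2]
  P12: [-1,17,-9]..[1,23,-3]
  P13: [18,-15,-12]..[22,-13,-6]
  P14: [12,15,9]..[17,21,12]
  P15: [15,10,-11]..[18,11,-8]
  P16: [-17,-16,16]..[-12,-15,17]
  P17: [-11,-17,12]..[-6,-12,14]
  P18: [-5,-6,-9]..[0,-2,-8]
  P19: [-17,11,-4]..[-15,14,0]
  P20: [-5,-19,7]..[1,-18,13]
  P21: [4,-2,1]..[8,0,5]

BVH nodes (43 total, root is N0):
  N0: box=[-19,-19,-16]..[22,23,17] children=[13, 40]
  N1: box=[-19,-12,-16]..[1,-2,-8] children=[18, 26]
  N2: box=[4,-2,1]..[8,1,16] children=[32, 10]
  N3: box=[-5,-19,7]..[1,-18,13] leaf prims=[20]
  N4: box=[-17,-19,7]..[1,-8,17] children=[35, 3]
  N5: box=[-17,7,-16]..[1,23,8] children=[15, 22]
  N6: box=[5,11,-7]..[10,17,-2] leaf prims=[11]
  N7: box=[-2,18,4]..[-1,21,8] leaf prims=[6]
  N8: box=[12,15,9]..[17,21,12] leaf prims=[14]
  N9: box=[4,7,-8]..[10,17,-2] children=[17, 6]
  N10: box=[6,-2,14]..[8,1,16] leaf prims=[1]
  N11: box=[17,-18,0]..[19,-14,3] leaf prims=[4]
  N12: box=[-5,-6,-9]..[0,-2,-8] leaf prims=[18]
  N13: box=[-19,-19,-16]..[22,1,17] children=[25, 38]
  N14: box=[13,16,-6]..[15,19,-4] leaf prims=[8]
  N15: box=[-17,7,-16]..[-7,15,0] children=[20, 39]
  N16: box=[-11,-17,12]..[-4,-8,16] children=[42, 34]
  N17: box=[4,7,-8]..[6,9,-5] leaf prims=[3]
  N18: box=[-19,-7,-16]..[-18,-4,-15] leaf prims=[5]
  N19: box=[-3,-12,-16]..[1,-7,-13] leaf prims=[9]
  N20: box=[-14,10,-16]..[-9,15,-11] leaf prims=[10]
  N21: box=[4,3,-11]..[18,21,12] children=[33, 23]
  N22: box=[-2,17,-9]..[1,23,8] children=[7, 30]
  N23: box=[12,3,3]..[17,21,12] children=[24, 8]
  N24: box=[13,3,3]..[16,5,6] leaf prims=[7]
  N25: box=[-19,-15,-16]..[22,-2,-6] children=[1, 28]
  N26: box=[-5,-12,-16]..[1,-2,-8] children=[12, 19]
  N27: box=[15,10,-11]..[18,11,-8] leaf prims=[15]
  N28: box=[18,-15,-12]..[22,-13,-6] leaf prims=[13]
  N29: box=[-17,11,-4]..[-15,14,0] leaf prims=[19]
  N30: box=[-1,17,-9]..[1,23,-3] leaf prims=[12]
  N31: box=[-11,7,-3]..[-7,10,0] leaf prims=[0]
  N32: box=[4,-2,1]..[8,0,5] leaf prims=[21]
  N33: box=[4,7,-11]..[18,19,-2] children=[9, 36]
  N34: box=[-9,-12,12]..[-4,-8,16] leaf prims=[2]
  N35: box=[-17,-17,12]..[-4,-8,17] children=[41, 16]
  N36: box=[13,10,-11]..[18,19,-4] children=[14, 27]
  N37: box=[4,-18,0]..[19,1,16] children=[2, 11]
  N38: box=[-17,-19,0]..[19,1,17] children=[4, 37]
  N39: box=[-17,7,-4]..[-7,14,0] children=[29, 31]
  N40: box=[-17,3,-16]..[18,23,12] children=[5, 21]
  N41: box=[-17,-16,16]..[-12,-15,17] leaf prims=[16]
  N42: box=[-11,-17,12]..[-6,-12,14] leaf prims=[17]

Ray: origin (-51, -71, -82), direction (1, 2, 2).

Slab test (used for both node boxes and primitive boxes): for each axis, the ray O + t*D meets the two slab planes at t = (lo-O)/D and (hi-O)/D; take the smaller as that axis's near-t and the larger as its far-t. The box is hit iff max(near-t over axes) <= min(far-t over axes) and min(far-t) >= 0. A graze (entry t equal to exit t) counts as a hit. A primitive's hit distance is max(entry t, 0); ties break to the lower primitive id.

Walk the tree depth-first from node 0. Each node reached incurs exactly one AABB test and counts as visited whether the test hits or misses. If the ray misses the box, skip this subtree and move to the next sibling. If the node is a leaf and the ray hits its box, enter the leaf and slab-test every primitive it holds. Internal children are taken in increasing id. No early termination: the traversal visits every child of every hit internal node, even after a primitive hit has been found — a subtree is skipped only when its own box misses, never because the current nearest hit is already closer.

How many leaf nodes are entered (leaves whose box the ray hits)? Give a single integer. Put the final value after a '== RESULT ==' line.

Traverse from the root:
N0 x:[32,73] y:[26,47] z:[33,99/2] -> hit [33,47], descend [13, 40]
  N13 x:[32,73] y:[26,36] z:[33,99/2] -> hit [33,36], descend [25, 38]
    N25 x:[32,73] y:[28,69/2] z:[33,38] -> hit [33,69/2], descend [1, 28]
      N1 x:[32,52] y:[59/2,69/2] z:[33,37] -> hit [33,69/2], descend [18, 26]
        N18 x:[32,33] y:[32,67/2] z:[33,67/2] -> hit [33,33] leaf, test {P5@t=33}
        N26 x:[46,52] y:[59/2,69/2] z:[33,37] -> miss, prune
      N28 x:[69,73] y:[28,29] z:[35,38] -> miss, prune
    N38 x:[34,70] y:[26,36] z:[41,99/2] -> miss, prune
  N40 x:[34,69] y:[37,47] z:[33,47] -> hit [37,47], descend [5, 21]
    N5 x:[34,52] y:[39,47] z:[33,45] -> hit [39,45], descend [15, 22]
      N15 x:[34,44] y:[39,43] z:[33,41] -> hit [39,41], descend [20, 39]
        N20 x:[37,42] y:[81/2,43] z:[33,71/2] -> miss, prune
        N39 x:[34,44] y:[39,85/2] z:[39,41] -> hit [39,41], descend [29, 31]
          N29 x:[34,36] y:[41,85/2] z:[39,41] -> miss, prune
          N31 x:[40,44] y:[39,81/2] z:[79/2,41] -> hit [40,81/2] leaf, test {P0@t=40}
      N22 x:[49,52] y:[44,47] z:[73/2,45] -> miss, prune
    N21 x:[55,69] y:[37,46] z:[71/2,47] -> miss, prune

17 AABB tests over nodes [0, 13, 25, 1, 18, 26, 28, 38, 40, 5, 15, 20, 39, 29, 31, 22, 21]; 2 leaves entered; closest P5.

== RESULT ==
2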